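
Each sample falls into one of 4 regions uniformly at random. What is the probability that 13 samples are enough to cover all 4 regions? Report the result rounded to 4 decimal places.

0.9057

Let A_i be the event that region i is missing after 13 samples. By inclusion–exclusion on the A_i,
P(all seen) = Σ_{j=0}^{4} (-1)^j C(4,j)((4-j)/4)^13
= 1.00000 - 0.09503 + 0.00073 - 0.00000 + 0.00000
= 0.90570.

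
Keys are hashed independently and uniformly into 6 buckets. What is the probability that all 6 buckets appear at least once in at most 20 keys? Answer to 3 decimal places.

Let A_i be the event that bucket i is missing after 20 keys. By inclusion–exclusion on the A_i,
P(all seen) = Σ_{j=0}^{6} (-1)^j C(6,j)((6-j)/6)^20
= 1.0000 - 0.1565 + 0.0045 - 0.0000 + 0.0000 - 0.0000 + 0.0000
= 0.8480.

0.848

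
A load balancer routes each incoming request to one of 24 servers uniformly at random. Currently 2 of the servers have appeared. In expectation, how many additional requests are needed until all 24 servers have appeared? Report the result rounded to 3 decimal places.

From k distinct to k+1 distinct takes on average 24/(24-k) requests.
Sum over k = 2,...,23: E = 24/22 + 24/21 + 24/20 + ... + 24/2 + 24/1 = 88.5795.

88.580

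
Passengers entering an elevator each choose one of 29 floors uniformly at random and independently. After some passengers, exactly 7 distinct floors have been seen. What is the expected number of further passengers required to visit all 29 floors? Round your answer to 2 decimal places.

The wait to go from k to k+1 distinct floors is geometric with mean 29/(29-k).
Sum over k = 7,...,28: E = 29/22 + 29/21 + 29/20 + ... + 29/2 + 29/1 = 107.034.

107.03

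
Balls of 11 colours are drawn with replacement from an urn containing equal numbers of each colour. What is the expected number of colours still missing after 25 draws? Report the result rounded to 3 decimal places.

1.015

For each colour, P(unseen after 25) = (10/11)^25 = 0.0923.
By linearity of expectation, E[unseen] = 11·(10/11)^25 = 1.0153.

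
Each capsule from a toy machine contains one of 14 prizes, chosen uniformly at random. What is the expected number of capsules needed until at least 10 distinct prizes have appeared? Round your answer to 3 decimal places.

Going from k to k+1 distinct takes a geometric number of capsules with mean 14/(14-k).
Sum over k = 0,...,9: E = 14/14 + 14/13 + 14/12 + ... + 14/6 + 14/5 = 16.3552.

16.355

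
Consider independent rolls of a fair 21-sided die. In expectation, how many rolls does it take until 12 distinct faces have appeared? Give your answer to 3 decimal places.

With k distinct faces already seen, the next new one arrives after an expected 21/(21-k) rolls.
Sum over k = 0,...,11: E = 21/21 + 21/20 + 21/19 + ... + 21/11 + 21/10 = 17.1442.

17.144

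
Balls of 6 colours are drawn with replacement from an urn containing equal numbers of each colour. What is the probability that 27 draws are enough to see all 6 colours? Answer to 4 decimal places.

0.9566

Let A_i be the event that colour i is missing after 27 draws. By inclusion–exclusion on the A_i,
P(all seen) = Σ_{j=0}^{6} (-1)^j C(6,j)((6-j)/6)^27
= 1.00000 - 0.04368 + 0.00026 - 0.00000 + 0.00000 - 0.00000 + 0.00000
= 0.95659.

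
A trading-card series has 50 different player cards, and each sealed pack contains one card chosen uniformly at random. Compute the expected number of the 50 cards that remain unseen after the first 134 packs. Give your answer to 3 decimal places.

For each card, P(unseen after 134) = (49/50)^134 = 0.0667.
By linearity of expectation, E[unseen] = 50·(49/50)^134 = 3.3363.

3.336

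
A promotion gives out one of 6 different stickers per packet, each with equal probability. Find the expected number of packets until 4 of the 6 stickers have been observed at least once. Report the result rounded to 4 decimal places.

5.7000

With k distinct stickers already seen, the next new one arrives after an expected 6/(6-k) packets.
Sum over k = 0,...,3: E = 6/6 + 6/5 + 6/4 + 6/3 = 5.70000.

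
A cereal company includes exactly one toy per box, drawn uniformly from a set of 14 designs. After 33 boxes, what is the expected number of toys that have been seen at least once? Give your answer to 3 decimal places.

12.787

For each toy, P(seen in 33 boxes) = 1 - (13/14)^33 = 0.9133.
By linearity of expectation, E[distinct seen] = 14·(1 - (13/14)^33) = 12.7865.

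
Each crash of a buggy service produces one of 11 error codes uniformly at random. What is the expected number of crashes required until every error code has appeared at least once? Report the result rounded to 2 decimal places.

33.22

The wait to go from k to k+1 distinct error codes is geometric with mean 11/(11-k).
E[T] = 11/11 + 11/10 + 11/9 + ... + 11/2 + 11/1 = 11·H_{11}.
H_{11} = 3.020, so E[T] = 33.219.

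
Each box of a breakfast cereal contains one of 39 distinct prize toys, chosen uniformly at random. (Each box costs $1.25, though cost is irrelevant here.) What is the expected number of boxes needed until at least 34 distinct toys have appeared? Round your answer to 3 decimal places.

76.838

Going from k to k+1 distinct takes a geometric number of boxes with mean 39/(39-k).
Sum over k = 0,...,33: E = 39/39 + 39/38 + 39/37 + ... + 39/7 + 39/6 = 76.8382.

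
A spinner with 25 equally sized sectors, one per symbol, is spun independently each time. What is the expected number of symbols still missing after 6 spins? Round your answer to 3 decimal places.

For each symbol, P(unseen after 6) = (24/25)^6 = 0.7828.
By linearity of expectation, E[unseen] = 25·(24/25)^6 = 19.5689.

19.569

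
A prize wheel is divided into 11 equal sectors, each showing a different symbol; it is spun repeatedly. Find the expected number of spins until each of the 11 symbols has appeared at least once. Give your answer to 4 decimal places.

33.2187

Split into phases: going from k distinct to k+1 distinct takes on average 11/(11-k) spins.
E[T] = 11/11 + 11/10 + 11/9 + ... + 11/2 + 11/1 = 11·H_{11}.
H_{11} = 3.01988, so E[T] = 33.21865.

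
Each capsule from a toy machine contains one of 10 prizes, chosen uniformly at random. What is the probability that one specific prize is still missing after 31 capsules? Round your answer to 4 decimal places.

0.0382

On each capsule the fixed prize fails to appear with probability 9/10.
P(still missing after 31) = (9/10)^31 = 0.03815.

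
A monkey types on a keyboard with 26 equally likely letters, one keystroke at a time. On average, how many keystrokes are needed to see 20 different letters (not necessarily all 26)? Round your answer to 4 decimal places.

36.5149

With k distinct letters already seen, the next new one arrives after an expected 26/(26-k) keystrokes.
Sum over k = 0,...,19: E = 26/26 + 26/25 + 26/24 + ... + 26/8 + 26/7 = 36.51491.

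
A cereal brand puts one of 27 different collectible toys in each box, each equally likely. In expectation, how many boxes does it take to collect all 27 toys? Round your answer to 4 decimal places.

After k distinct toys have appeared, the next box gives a new one with probability (27-k)/27, so the expected wait for the (k+1)-th is 27/(27-k).
E[T] = 27/27 + 27/26 + 27/25 + ... + 27/2 + 27/1 = 27·H_{27}.
H_{27} = 3.89146, so E[T] = 105.06933.

105.0693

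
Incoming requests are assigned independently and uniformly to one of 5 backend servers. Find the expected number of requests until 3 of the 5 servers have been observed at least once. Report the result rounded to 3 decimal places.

Going from k to k+1 distinct takes a geometric number of requests with mean 5/(5-k).
Sum over k = 0,...,2: E = 5/5 + 5/4 + 5/3 = 3.9167.

3.917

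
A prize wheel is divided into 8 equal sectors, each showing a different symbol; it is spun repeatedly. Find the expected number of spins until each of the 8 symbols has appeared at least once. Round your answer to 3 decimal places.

After k distinct symbols have appeared, the next spin gives a new one with probability (8-k)/8, so the expected wait for the (k+1)-th is 8/(8-k).
E[T] = 8/8 + 8/7 + 8/6 + ... + 8/2 + 8/1 = 8·H_{8}.
H_{8} = 2.7179, so E[T] = 21.7429.

21.743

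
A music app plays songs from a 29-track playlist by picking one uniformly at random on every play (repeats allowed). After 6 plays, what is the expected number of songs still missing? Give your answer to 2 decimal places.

For each song, P(unseen after 6) = (28/29)^6 = 0.810.
By linearity of expectation, E[unseen] = 29·(28/29)^6 = 23.494.

23.49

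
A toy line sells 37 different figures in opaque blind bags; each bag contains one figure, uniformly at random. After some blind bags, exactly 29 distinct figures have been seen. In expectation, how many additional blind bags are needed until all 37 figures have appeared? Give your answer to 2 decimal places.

100.56

The wait to go from k to k+1 distinct figures is geometric with mean 37/(37-k).
Sum over k = 29,...,36: E = 37/8 + 37/7 + 37/6 + ... + 37/2 + 37/1 = 100.561.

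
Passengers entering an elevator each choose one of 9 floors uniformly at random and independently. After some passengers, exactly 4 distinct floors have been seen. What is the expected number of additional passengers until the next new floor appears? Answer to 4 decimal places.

1.8000

The number of passengers until the next new floor is geometric with success probability 5/9, so its mean is 9/5.
E = 9/5 = 1.80000.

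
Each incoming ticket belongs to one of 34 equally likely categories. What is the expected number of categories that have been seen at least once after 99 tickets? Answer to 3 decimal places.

For each category, P(seen in 99 tickets) = 1 - (33/34)^99 = 0.9479.
By linearity of expectation, E[distinct seen] = 34·(1 - (33/34)^99) = 32.2301.

32.230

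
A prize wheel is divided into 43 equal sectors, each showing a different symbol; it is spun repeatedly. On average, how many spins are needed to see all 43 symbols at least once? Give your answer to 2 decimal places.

187.05

The wait to go from k to k+1 distinct symbols is geometric with mean 43/(43-k).
E[T] = 43/43 + 43/42 + 43/41 + ... + 43/2 + 43/1 = 43·H_{43}.
H_{43} = 4.350, so E[T] = 187.050.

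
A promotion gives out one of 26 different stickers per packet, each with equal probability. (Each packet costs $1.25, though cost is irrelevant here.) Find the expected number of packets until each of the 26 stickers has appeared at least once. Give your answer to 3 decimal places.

100.215

Split into phases: going from k distinct to k+1 distinct takes on average 26/(26-k) packets.
E[T] = 26/26 + 26/25 + 26/24 + ... + 26/2 + 26/1 = 26·H_{26}.
H_{26} = 3.8544, so E[T] = 100.2149.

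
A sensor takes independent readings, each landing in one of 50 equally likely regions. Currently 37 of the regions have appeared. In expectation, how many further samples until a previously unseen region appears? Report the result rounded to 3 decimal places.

3.846

Each sample yields a new region with probability (50-37)/50 = 13/50, so the wait is geometric with mean 50/13.
E = 50/13 = 3.8462.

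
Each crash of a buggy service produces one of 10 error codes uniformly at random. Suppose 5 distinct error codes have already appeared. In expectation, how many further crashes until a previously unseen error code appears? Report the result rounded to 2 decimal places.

2.00

Each crash yields a new error code with probability (10-5)/10 = 5/10, so the wait is geometric with mean 10/5.
E = 10/5 = 2.000.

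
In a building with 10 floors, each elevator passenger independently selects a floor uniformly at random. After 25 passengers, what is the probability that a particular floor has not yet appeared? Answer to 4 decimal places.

0.0718

Each passenger misses the fixed floor with probability (10-1)/10 = 9/10, independently.
P(still missing after 25) = (9/10)^25 = 0.07179.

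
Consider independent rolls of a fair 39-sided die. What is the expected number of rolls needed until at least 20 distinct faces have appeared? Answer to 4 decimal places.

Going from k to k+1 distinct takes a geometric number of rolls with mean 39/(39-k).
Sum over k = 0,...,19: E = 39/39 + 39/38 + 39/37 + ... + 39/21 + 39/20 = 27.52633.

27.5263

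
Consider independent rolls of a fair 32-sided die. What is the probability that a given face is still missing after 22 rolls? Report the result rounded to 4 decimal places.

Each roll misses the fixed face with probability (32-1)/32 = 31/32, independently.
P(still missing after 22) = (31/32)^22 = 0.49734.

0.4973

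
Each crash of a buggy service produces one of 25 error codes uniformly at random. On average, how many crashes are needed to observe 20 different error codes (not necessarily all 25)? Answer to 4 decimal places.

Going from k to k+1 distinct takes a geometric number of crashes with mean 25/(25-k).
Sum over k = 0,...,19: E = 25/25 + 25/24 + 25/23 + ... + 25/7 + 25/6 = 38.31562.

38.3156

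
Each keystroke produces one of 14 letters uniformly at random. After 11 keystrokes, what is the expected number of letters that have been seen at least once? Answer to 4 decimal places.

For each letter, P(seen in 11 keystrokes) = 1 - (13/14)^11 = 0.55744.
By linearity of expectation, E[distinct seen] = 14·(1 - (13/14)^11) = 7.80421.

7.8042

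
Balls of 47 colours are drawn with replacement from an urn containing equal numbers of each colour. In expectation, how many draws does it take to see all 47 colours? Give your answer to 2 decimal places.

208.58

The wait to go from k to k+1 distinct colours is geometric with mean 47/(47-k).
E[T] = 47/47 + 47/46 + 47/45 + ... + 47/2 + 47/1 = 47·H_{47}.
H_{47} = 4.438, so E[T] = 208.584.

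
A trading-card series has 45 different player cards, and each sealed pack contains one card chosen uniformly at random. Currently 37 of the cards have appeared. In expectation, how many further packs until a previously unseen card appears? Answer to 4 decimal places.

The number of packs until the next new card is geometric with success probability 8/45, so its mean is 45/8.
E = 45/8 = 5.62500.

5.6250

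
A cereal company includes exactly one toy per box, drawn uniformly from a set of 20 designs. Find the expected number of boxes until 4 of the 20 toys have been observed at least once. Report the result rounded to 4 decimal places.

Going from k to k+1 distinct takes a geometric number of boxes with mean 20/(20-k).
Sum over k = 0,...,3: E = 20/20 + 20/19 + 20/18 + 20/17 = 4.34021.

4.3402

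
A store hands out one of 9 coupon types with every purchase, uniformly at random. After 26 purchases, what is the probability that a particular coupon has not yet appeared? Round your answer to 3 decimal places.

0.047

On each purchase the fixed coupon fails to appear with probability 8/9.
P(still missing after 26) = (8/9)^26 = 0.0468.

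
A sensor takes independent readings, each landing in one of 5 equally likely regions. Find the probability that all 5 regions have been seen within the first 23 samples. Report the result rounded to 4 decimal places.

By inclusion–exclusion over which regions are missing,
P(all seen) = Σ_{j=0}^{5} (-1)^j C(5,j)((5-j)/5)^23
= 1.00000 - 0.02951 + 0.00008 - 0.00000 + 0.00000 - 0.00000
= 0.97056.

0.9706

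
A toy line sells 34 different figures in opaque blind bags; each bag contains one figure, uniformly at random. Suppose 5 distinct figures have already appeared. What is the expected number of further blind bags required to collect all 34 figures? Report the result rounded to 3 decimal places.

134.696

With k distinct figures already seen, the next new one takes an expected 34/(34-k) blind bags.
Sum over k = 5,...,33: E = 34/29 + 34/28 + 34/27 + ... + 34/2 + 34/1 = 134.6962.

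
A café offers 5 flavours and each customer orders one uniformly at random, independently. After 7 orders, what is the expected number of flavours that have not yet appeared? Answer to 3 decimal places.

1.049

For each flavour, P(unseen after 7) = (4/5)^7 = 0.2097.
By linearity of expectation, E[unseen] = 5·(4/5)^7 = 1.0486.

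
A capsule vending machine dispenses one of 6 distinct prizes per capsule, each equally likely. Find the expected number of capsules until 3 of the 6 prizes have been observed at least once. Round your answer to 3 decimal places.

Going from k to k+1 distinct takes a geometric number of capsules with mean 6/(6-k).
Sum over k = 0,...,2: E = 6/6 + 6/5 + 6/4 = 3.7000.

3.700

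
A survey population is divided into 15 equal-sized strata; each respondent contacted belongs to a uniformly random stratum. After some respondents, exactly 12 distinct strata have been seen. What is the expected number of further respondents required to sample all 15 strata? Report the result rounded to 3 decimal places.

27.500

With k distinct strata already seen, the next new one takes an expected 15/(15-k) respondents.
Sum over k = 12,...,14: E = 15/3 + 15/2 + 15/1 = 27.5000.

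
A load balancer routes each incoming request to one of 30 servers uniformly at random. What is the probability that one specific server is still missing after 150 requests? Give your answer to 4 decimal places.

On each request the fixed server fails to appear with probability 29/30.
P(still missing after 150) = (29/30)^150 = 0.00619.

0.0062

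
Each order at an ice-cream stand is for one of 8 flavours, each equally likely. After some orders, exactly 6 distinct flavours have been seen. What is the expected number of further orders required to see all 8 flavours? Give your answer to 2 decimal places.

12.00

From k distinct to k+1 distinct takes on average 8/(8-k) orders.
Sum over k = 6,...,7: E = 8/2 + 8/1 = 12.000.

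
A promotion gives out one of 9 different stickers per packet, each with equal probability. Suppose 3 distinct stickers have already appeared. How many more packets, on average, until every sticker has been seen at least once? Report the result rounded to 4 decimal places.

22.0500

From k distinct to k+1 distinct takes on average 9/(9-k) packets.
Sum over k = 3,...,8: E = 9/6 + 9/5 + 9/4 + 9/3 + 9/2 + 9/1 = 22.05000.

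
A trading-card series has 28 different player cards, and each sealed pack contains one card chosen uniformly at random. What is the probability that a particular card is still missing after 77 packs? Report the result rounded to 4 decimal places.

On each pack the fixed card fails to appear with probability 27/28.
P(still missing after 77) = (27/28)^77 = 0.06079.

0.0608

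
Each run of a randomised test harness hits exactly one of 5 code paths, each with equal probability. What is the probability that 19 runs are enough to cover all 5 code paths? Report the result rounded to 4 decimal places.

By inclusion–exclusion over which code paths are missing,
P(all seen) = Σ_{j=0}^{5} (-1)^j C(5,j)((5-j)/5)^19
= 1.00000 - 0.07206 + 0.00061 - 0.00000 + 0.00000 - 0.00000
= 0.92855.

0.9286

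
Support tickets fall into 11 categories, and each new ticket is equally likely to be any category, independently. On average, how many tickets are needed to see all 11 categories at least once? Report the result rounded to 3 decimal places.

The wait to go from k to k+1 distinct categories is geometric with mean 11/(11-k).
E[T] = 11/11 + 11/10 + 11/9 + ... + 11/2 + 11/1 = 11·H_{11}.
H_{11} = 3.0199, so E[T] = 33.2187.

33.219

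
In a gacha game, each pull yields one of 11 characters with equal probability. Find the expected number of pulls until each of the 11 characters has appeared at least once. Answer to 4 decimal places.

The wait to go from k to k+1 distinct characters is geometric with mean 11/(11-k).
E[T] = 11/11 + 11/10 + 11/9 + ... + 11/2 + 11/1 = 11·H_{11}.
H_{11} = 3.01988, so E[T] = 33.21865.

33.2187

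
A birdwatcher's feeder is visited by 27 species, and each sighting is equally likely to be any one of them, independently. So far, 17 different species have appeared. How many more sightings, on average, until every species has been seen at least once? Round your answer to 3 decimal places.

From k distinct to k+1 distinct takes on average 27/(27-k) sightings.
Sum over k = 17,...,26: E = 27/10 + 27/9 + 27/8 + ... + 27/2 + 27/1 = 79.0821.

79.082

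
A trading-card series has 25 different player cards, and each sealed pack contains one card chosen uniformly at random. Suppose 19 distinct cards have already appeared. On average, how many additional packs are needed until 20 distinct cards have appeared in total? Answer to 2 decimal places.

From k distinct to k+1 distinct takes on average 25/(25-k) packs.
Only the k = 19 term is needed: E = 25/6 = 4.167.

4.17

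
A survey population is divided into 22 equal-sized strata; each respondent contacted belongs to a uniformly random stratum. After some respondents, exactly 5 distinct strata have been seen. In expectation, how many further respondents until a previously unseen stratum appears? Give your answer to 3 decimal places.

The number of respondents until the next new stratum is geometric with success probability 17/22, so its mean is 22/17.
E = 22/17 = 1.2941.

1.294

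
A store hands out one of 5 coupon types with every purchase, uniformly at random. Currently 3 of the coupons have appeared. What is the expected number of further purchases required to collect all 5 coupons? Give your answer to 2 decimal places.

The wait to go from k to k+1 distinct coupons is geometric with mean 5/(5-k).
Sum over k = 3,...,4: E = 5/2 + 5/1 = 7.500.

7.50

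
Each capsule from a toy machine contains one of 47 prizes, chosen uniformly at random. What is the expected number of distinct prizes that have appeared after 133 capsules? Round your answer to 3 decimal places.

For each prize, P(seen in 133 capsules) = 1 - (46/47)^133 = 0.9427.
By linearity of expectation, E[distinct seen] = 47·(1 - (46/47)^133) = 44.3092.

44.309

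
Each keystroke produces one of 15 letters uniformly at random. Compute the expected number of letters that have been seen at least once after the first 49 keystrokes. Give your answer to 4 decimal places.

14.4896

For each letter, P(seen in 49 keystrokes) = 1 - (14/15)^49 = 0.96597.
By linearity of expectation, E[distinct seen] = 15·(1 - (14/15)^49) = 14.48962.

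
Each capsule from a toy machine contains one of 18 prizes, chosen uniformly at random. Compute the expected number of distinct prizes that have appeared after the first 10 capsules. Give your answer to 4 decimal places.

7.8367

For each prize, P(seen in 10 capsules) = 1 - (17/18)^10 = 0.43537.
By linearity of expectation, E[distinct seen] = 18·(1 - (17/18)^10) = 7.83666.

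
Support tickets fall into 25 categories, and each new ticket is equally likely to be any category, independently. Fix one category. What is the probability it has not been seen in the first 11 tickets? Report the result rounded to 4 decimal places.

0.6382

Each ticket misses the fixed category with probability (25-1)/25 = 24/25, independently.
P(still missing after 11) = (24/25)^11 = 0.63824.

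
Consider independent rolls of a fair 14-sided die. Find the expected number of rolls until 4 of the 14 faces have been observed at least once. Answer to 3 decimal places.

4.516

Going from k to k+1 distinct takes a geometric number of rolls with mean 14/(14-k).
Sum over k = 0,...,3: E = 14/14 + 14/13 + 14/12 + 14/11 = 4.5163.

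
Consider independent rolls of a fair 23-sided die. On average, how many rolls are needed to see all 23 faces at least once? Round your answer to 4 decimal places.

85.8887

The wait to go from k to k+1 distinct faces is geometric with mean 23/(23-k).
E[T] = 23/23 + 23/22 + 23/21 + ... + 23/2 + 23/1 = 23·H_{23}.
H_{23} = 3.73429, so E[T] = 85.88870.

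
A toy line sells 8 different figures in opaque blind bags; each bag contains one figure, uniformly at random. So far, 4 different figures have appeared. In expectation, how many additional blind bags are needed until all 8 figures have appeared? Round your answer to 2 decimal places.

From k distinct to k+1 distinct takes on average 8/(8-k) blind bags.
Sum over k = 4,...,7: E = 8/4 + 8/3 + 8/2 + 8/1 = 16.667.

16.67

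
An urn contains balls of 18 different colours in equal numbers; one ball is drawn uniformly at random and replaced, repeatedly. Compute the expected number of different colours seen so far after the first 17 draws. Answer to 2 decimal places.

For each colour, P(seen in 17 draws) = 1 - (17/18)^17 = 0.622.
By linearity of expectation, E[distinct seen] = 18·(1 - (17/18)^17) = 11.188.

11.19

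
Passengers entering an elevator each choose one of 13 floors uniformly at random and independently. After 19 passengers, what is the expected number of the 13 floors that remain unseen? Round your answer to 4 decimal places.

For each floor, P(unseen after 19) = (12/13)^19 = 0.21853.
By linearity of expectation, E[unseen] = 13·(12/13)^19 = 2.84095.

2.8409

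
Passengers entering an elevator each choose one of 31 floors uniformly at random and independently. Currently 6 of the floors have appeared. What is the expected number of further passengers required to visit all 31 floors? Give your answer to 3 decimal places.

From k distinct to k+1 distinct takes on average 31/(31-k) passengers.
Sum over k = 6,...,30: E = 31/25 + 31/24 + 31/23 + ... + 31/2 + 31/1 = 118.2947.

118.295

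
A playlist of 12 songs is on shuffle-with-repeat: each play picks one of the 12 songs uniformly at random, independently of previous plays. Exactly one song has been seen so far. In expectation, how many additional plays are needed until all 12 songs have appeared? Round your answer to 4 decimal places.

36.2385

With k distinct songs already seen, the next new one takes an expected 12/(12-k) plays.
Sum over k = 1,...,11: E = 12/11 + 12/10 + 12/9 + ... + 12/2 + 12/1 = 36.23853.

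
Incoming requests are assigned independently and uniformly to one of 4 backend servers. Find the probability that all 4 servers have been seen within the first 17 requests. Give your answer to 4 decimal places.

Let A_i be the event that server i is missing after 17 requests. By inclusion–exclusion on the A_i,
P(all seen) = Σ_{j=0}^{4} (-1)^j C(4,j)((4-j)/4)^17
= 1.00000 - 0.03007 + 0.00005 - 0.00000 + 0.00000
= 0.96998.

0.9700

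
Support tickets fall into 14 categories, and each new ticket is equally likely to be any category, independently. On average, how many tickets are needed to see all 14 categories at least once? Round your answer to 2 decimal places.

Split into phases: going from k distinct to k+1 distinct takes on average 14/(14-k) tickets.
E[T] = 14/14 + 14/13 + 14/12 + ... + 14/2 + 14/1 = 14·H_{14}.
H_{14} = 3.252, so E[T] = 45.522.

45.52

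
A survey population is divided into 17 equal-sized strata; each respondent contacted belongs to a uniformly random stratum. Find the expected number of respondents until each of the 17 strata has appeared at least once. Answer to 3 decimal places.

58.472

The wait to go from k to k+1 distinct strata is geometric with mean 17/(17-k).
E[T] = 17/17 + 17/16 + 17/15 + ... + 17/2 + 17/1 = 17·H_{17}.
H_{17} = 3.4396, so E[T] = 58.4724.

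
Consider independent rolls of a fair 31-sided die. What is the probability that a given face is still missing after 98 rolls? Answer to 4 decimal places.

0.0402

Each roll misses the fixed face with probability (31-1)/31 = 30/31, independently.
P(still missing after 98) = (30/31)^98 = 0.04022.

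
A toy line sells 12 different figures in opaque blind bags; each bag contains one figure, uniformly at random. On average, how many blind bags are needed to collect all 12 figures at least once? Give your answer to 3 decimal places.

37.239

After k distinct figures have appeared, the next blind bag gives a new one with probability (12-k)/12, so the expected wait for the (k+1)-th is 12/(12-k).
E[T] = 12/12 + 12/11 + 12/10 + ... + 12/2 + 12/1 = 12·H_{12}.
H_{12} = 3.1032, so E[T] = 37.2385.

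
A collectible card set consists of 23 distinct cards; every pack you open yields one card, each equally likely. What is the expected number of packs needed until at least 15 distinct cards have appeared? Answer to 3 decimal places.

23.378

With k distinct cards already seen, the next new one arrives after an expected 23/(23-k) packs.
Sum over k = 0,...,14: E = 23/23 + 23/22 + 23/21 + ... + 23/10 + 23/9 = 23.3780.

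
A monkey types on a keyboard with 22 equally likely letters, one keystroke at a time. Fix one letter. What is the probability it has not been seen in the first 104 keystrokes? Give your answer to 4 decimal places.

Each keystroke misses the fixed letter with probability (22-1)/22 = 21/22, independently.
P(still missing after 104) = (21/22)^104 = 0.00792.

0.0079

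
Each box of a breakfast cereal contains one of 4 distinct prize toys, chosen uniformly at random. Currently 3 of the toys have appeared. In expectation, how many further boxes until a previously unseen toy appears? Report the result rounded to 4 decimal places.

4.0000

The number of boxes until the next new toy is geometric with success probability 1/4, so its mean is 4/1.
E = 4/1 = 4.00000.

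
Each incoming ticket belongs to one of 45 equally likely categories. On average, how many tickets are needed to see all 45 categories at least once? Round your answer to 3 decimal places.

The wait to go from k to k+1 distinct categories is geometric with mean 45/(45-k).
E[T] = 45/45 + 45/44 + 45/43 + ... + 45/2 + 45/1 = 45·H_{45}.
H_{45} = 4.3949, so E[T] = 197.7727.

197.773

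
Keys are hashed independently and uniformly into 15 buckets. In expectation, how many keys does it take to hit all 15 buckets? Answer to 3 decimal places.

49.773

Split into phases: going from k distinct to k+1 distinct takes on average 15/(15-k) keys.
E[T] = 15/15 + 15/14 + 15/13 + ... + 15/2 + 15/1 = 15·H_{15}.
H_{15} = 3.3182, so E[T] = 49.7734.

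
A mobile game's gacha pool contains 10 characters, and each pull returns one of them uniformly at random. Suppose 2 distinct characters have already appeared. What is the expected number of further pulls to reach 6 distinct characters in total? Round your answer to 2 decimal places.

6.35

With k distinct characters already seen, the next new one takes an expected 10/(10-k) pulls.
Sum over k = 2,...,5: E = 10/8 + 10/7 + 10/6 + 10/5 = 6.345.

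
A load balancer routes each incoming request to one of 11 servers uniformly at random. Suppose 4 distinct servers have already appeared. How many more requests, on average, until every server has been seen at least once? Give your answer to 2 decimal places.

The wait to go from k to k+1 distinct servers is geometric with mean 11/(11-k).
Sum over k = 4,...,10: E = 11/7 + 11/6 + 11/5 + ... + 11/2 + 11/1 = 28.521.

28.52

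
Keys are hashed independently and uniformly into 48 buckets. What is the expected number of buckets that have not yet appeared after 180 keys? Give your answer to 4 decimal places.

1.0850

For each bucket, P(unseen after 180) = (47/48)^180 = 0.02260.
By linearity of expectation, E[unseen] = 48·(47/48)^180 = 1.08501.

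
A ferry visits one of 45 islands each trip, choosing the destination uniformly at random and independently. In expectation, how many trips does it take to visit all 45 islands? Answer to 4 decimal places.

197.7727

After k distinct islands have appeared, the next trip gives a new one with probability (45-k)/45, so the expected wait for the (k+1)-th is 45/(45-k).
E[T] = 45/45 + 45/44 + 45/43 + ... + 45/2 + 45/1 = 45·H_{45}.
H_{45} = 4.39495, so E[T] = 197.77267.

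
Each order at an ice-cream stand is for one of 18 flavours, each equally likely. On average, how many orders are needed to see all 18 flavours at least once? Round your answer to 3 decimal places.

After k distinct flavours have appeared, the next order gives a new one with probability (18-k)/18, so the expected wait for the (k+1)-th is 18/(18-k).
E[T] = 18/18 + 18/17 + 18/16 + ... + 18/2 + 18/1 = 18·H_{18}.
H_{18} = 3.4951, so E[T] = 62.9119.

62.912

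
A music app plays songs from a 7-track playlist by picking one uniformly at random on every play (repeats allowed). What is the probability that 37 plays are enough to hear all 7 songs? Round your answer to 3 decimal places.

0.977

By inclusion–exclusion over which songs are missing,
P(all seen) = Σ_{j=0}^{7} (-1)^j C(7,j)((7-j)/7)^37
= 1.0000 - 0.0233 + 0.0001 - 0.0000 + 0.0000 - 0.0000 + 0.0000 - 0.0000
= 0.9767.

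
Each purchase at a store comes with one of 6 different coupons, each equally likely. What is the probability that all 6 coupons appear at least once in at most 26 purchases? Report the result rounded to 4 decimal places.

0.9480

Let A_i be the event that coupon i is missing after 26 purchases. By inclusion–exclusion on the A_i,
P(all seen) = Σ_{j=0}^{6} (-1)^j C(6,j)((6-j)/6)^26
= 1.00000 - 0.05241 + 0.00040 - 0.00000 + 0.00000 - 0.00000 + 0.00000
= 0.94798.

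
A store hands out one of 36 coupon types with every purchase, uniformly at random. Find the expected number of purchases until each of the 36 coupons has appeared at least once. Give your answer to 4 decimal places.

150.2841

Split into phases: going from k distinct to k+1 distinct takes on average 36/(36-k) purchases.
E[T] = 36/36 + 36/35 + 36/34 + ... + 36/2 + 36/1 = 36·H_{36}.
H_{36} = 4.17456, so E[T] = 150.28413.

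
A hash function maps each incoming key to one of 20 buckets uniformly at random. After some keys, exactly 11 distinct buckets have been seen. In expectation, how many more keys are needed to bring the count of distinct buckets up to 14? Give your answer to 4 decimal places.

The wait to go from k to k+1 distinct buckets is geometric with mean 20/(20-k).
Sum over k = 11,...,13: E = 20/9 + 20/8 + 20/7 = 7.57937.

7.5794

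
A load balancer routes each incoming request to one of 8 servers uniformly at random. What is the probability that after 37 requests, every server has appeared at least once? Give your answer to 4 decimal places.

Let A_i be the event that server i is missing after 37 requests. By inclusion–exclusion on the A_i,
P(all seen) = Σ_{j=0}^{8} (-1)^j C(8,j)((8-j)/8)^37
= 1.00000 - 0.05720 + 0.00067 - 0.00000 + 0.00000 - 0.00000 + 0.00000 - 0.00000 + 0.00000
= 0.94347.

0.9435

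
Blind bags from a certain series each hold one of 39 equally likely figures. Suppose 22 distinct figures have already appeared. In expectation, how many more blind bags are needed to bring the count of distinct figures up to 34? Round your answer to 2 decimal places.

45.09

With k distinct figures already seen, the next new one takes an expected 39/(39-k) blind bags.
Sum over k = 22,...,33: E = 39/17 + 39/16 + 39/15 + ... + 39/7 + 39/6 = 45.093.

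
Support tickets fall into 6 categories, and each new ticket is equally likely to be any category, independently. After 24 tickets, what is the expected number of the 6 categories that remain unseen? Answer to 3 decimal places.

For each category, P(unseen after 24) = (5/6)^24 = 0.0126.
By linearity of expectation, E[unseen] = 6·(5/6)^24 = 0.0755.

0.075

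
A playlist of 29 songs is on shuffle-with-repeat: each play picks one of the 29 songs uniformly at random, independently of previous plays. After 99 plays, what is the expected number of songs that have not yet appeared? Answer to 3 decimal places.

For each song, P(unseen after 99) = (28/29)^99 = 0.0310.
By linearity of expectation, E[unseen] = 29·(28/29)^99 = 0.8988.

0.899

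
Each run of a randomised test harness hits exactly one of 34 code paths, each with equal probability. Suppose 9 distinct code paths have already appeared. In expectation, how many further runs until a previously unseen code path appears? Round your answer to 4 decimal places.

Each run yields a new code path with probability (34-9)/34 = 25/34, so the wait is geometric with mean 34/25.
E = 34/25 = 1.36000.

1.3600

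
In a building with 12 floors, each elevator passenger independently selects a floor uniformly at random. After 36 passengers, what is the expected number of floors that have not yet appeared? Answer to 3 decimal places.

For each floor, P(unseen after 36) = (11/12)^36 = 0.0436.
By linearity of expectation, E[unseen] = 12·(11/12)^36 = 0.5234.

0.523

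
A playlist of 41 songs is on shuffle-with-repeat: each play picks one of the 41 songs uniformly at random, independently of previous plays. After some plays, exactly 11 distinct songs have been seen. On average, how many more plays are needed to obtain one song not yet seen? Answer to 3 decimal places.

1.367

The number of plays until the next new song is geometric with success probability 30/41, so its mean is 41/30.
E = 41/30 = 1.3667.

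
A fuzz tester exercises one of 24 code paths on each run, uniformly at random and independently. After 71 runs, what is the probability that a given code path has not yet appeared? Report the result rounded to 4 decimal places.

0.0487

On each run the fixed code path fails to appear with probability 23/24.
P(still missing after 71) = (23/24)^71 = 0.04872.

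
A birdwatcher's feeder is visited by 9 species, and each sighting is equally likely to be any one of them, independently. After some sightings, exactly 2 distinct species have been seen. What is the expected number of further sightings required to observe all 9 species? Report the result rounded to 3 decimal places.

23.336

The wait to go from k to k+1 distinct species is geometric with mean 9/(9-k).
Sum over k = 2,...,8: E = 9/7 + 9/6 + 9/5 + ... + 9/2 + 9/1 = 23.3357.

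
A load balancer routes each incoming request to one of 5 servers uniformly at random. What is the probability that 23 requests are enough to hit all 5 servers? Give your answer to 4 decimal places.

By inclusion–exclusion over which servers are missing,
P(all seen) = Σ_{j=0}^{5} (-1)^j C(5,j)((5-j)/5)^23
= 1.00000 - 0.02951 + 0.00008 - 0.00000 + 0.00000 - 0.00000
= 0.97056.

0.9706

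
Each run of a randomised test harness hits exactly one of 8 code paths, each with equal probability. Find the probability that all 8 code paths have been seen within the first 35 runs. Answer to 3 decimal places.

By inclusion–exclusion over which code paths are missing,
P(all seen) = Σ_{j=0}^{8} (-1)^j C(8,j)((8-j)/8)^35
= 1.0000 - 0.0747 + 0.0012 - 0.0000 + 0.0000 - 0.0000 + 0.0000 - 0.0000 + 0.0000
= 0.9265.

0.926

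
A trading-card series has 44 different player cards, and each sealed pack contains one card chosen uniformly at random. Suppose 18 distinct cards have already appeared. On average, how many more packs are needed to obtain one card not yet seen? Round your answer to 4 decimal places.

The number of packs until the next new card is geometric with success probability 26/44, so its mean is 44/26.
E = 44/26 = 1.69231.

1.6923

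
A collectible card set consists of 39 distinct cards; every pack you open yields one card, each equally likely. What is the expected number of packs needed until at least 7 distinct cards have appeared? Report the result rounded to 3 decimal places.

7.607

Going from k to k+1 distinct takes a geometric number of packs with mean 39/(39-k).
Sum over k = 0,...,6: E = 39/39 + 39/38 + 39/37 + ... + 39/34 + 39/33 = 7.6069.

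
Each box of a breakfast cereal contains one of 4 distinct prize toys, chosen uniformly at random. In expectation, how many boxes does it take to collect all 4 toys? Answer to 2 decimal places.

After k distinct toys have appeared, the next box gives a new one with probability (4-k)/4, so the expected wait for the (k+1)-th is 4/(4-k).
E[T] = 4/4 + 4/3 + 4/2 + 4/1 = 4·H_{4}.
H_{4} = 2.083, so E[T] = 8.333.

8.33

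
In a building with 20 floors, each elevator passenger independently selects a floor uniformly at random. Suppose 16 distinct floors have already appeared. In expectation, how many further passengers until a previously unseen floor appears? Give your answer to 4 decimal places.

5.0000

Each passenger yields a new floor with probability (20-16)/20 = 4/20, so the wait is geometric with mean 20/4.
E = 20/4 = 5.00000.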